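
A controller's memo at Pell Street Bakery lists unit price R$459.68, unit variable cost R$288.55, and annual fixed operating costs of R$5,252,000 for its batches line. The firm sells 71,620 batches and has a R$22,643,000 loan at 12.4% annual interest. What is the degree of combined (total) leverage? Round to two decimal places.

Total contribution margin = 71,620 × R$171.13 = R$12,256,330.60.
EBIT = R$12,256,330.60 − R$5,252,000 = R$7,004,330.60. Interest = R$2,807,732.00, so EBIT − I = R$4,196,598.60.
Degree of total leverage = total CM / (EBIT − interest) = R$12,256,330.60 / R$4,196,598.60 = 2.9205.

2.92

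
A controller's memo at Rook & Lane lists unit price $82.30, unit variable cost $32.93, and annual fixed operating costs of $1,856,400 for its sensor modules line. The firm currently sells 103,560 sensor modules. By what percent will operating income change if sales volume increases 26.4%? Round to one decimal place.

+41.5%

At 103,560 units, contribution = 103,560 × $49.37 = $5,112,757.20.
EBIT = $5,112,757.20 − $1,856,400 = $3,256,357.20.
DOL = contribution ÷ EBIT = $5,112,757.20 ÷ $3,256,357.20 = 1.5701.
So EBIT moves 1.5701 × (+26.4%) = +41.5%.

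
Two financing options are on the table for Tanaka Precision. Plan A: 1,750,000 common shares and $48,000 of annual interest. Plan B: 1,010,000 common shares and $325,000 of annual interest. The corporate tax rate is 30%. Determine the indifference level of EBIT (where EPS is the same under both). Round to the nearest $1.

$703,068

At indifference, (EBIT − 48,000)(1 − t)/1,750,000 = (EBIT − 325,000)(1 − t)/1,010,000.
The (1 − t) factor cancels: (EBIT − 48,000) × 1,010,000 = (EBIT − 325,000) × 1,750,000.
Solving, EBIT = (325,000·1,750,000 − 48,000·1,010,000) / (1,750,000 − 1,010,000) = 520,270,000,000 / 740,000 = 703,067.57.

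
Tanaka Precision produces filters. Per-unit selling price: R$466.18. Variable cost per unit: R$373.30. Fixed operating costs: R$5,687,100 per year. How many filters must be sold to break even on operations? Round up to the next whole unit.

61,231 filters

Unit CM = price − variable cost = R$466.18 − R$373.30 = R$92.88.
Break-even Q = R$5,687,100 / R$92.88 = 61,230.62 → 61,231 filters.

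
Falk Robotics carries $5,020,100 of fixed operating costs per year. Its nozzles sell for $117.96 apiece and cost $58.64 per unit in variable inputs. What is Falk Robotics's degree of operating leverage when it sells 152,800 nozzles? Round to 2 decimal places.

Contribution at this volume is 152,800 × $59.32 = $9,064,096.00.
Subtracting fixed costs: EBIT = $9,064,096.00 − $5,020,100 = $4,043,996.00.
DOL = contribution ÷ EBIT = $9,064,096.00 ÷ $4,043,996.00 = 2.2414.

2.24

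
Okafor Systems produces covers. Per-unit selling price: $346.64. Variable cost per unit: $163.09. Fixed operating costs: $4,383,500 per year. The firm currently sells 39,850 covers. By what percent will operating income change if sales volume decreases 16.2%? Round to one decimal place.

-40.4%

Total contribution margin = 39,850 × $183.55 = $7,314,467.50.
EBIT = $7,314,467.50 − $4,383,500 = $2,930,967.50.
Degree of operating leverage = $7,314,467.50 / $2,930,967.50 = 2.4956.
So EBIT moves 2.4956 × (-16.2%) = -40.4%.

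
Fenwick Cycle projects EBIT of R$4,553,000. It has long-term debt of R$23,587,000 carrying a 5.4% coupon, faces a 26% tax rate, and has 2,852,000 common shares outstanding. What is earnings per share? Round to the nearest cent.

R$0.85

Pre-tax income = R$4,553,000 − R$1,273,698.00 = R$3,279,302.00.
After tax at 26%: net income = R$3,279,302.00 × 0.74 = R$2,426,683.48.
Per share: R$2,426,683.48 / 2,852,000 shares = R$0.85.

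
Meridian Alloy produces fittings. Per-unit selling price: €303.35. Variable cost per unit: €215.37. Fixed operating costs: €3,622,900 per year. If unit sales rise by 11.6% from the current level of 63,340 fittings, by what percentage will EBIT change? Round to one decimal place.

+33.2%

Contribution at this volume is 63,340 × €87.98 = €5,572,653.20.
Subtracting fixed costs: EBIT = €5,572,653.20 − €3,622,900 = €1,949,753.20.
DOL = contribution ÷ EBIT = €5,572,653.20 ÷ €1,949,753.20 = 2.8581.
So EBIT moves 2.8581 × (+11.6%) = +33.2%.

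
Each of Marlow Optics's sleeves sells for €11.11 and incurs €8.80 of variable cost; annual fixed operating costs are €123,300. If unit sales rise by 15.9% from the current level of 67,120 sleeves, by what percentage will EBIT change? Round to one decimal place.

Contribution at this volume is 67,120 × €2.31 = €155,047.20.
Subtracting fixed costs: EBIT = €155,047.20 − €123,300 = €31,747.20.
So DOL = total CM / EBIT = €155,047.20 / €31,747.20 = 4.8838.
Operating income changes by 4.8838 × +15.9% = +77.7%.

+77.7%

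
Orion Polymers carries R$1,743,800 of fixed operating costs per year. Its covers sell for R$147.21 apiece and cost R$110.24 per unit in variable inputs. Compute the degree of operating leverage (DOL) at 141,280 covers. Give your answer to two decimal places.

Contribution at this volume is 141,280 × R$36.97 = R$5,223,121.60.
Operating income = contribution − fixed costs = R$5,223,121.60 − R$1,743,800 = R$3,479,321.60.
So DOL = total CM / EBIT = R$5,223,121.60 / R$3,479,321.60 = 1.5012.

1.50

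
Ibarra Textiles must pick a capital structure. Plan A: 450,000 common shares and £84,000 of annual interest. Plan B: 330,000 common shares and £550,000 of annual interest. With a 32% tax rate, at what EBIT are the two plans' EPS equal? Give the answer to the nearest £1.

£1,831,500

At indifference, (EBIT − 84,000)(1 − t)/450,000 = (EBIT − 550,000)(1 − t)/330,000.
Cancelling (1 − t) and cross-multiplying: 330,000·(EBIT − 84,000) = 450,000·(EBIT − 550,000).
EBIT × (450,000 − 330,000) = 550,000 × 450,000 − 84,000 × 330,000 = 219,780,000,000, so EBIT = 219,780,000,000 ÷ 120,000 = 1,831,500.00.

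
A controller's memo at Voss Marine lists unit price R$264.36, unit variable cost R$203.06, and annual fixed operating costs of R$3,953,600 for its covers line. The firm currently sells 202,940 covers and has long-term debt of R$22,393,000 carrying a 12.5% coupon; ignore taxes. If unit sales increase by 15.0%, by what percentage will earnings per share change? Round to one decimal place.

At 202,940 units, contribution = 202,940 × R$61.30 = R$12,440,222.00.
EBIT = R$12,440,222.00 − R$3,953,600 = R$8,486,622.00.
After interest of R$2,799,125.00, pre-tax earnings = R$5,687,497.00.
Degree of combined leverage = contribution ÷ (EBIT − I) = R$12,440,222.00 ÷ R$5,687,497.00 = 2.1873.
%ΔEPS = DCL × %ΔSales = 2.1873 × +15.0% = +32.8%.

+32.8%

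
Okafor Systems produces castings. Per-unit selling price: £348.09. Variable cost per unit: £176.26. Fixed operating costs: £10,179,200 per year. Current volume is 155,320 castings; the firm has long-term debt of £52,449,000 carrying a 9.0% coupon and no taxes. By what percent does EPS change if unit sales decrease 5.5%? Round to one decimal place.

At 155,320 units, contribution = 155,320 × £171.83 = £26,688,635.60.
Operating income = contribution − fixed costs = £26,688,635.60 − £10,179,200 = £16,509,435.60.
After interest of £4,720,410.00, pre-tax earnings = £11,789,025.60.
DCL = total CM / (EBIT − I) = £26,688,635.60 / £11,789,025.60 = 2.2639.
%ΔEPS = DCL × %ΔSales = 2.2639 × -5.5% = -12.5%.

-12.5%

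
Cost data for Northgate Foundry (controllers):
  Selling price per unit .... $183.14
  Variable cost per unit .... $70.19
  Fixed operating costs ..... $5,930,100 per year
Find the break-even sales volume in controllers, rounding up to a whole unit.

Unit CM = price − variable cost = $183.14 − $70.19 = $112.95.
Break-even volume = fixed costs ÷ CM per unit = $5,930,100 ÷ $112.95 = 52,501.99, so 52,502 controllers.

52,502 controllers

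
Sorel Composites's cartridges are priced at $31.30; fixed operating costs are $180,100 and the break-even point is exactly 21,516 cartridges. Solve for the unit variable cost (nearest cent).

At break-even, FC = Q × (P − VC), so P − VC = $180,100 ÷ 21,516 = $8.3705.
Variable cost per unit = $31.30 − $8.3705 = $22.93.

$22.93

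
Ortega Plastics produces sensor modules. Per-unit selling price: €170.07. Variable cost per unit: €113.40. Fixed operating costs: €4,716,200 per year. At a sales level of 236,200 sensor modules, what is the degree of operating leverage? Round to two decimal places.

At 236,200 units, contribution = 236,200 × €56.67 = €13,385,454.00.
Subtracting fixed costs: EBIT = €13,385,454.00 − €4,716,200 = €8,669,254.00.
Degree of operating leverage = €13,385,454.00 / €8,669,254.00 = 1.5440.

1.54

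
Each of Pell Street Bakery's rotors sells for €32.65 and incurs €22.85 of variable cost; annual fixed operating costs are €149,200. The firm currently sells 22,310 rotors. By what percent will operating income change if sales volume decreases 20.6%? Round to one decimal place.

At 22,310 units, contribution = 22,310 × €9.80 = €218,638.00.
EBIT = €218,638.00 − €149,200 = €69,438.00.
Degree of operating leverage = €218,638.00 / €69,438.00 = 3.1487.
Operating income changes by 3.1487 × -20.6% = -64.9%.

-64.9%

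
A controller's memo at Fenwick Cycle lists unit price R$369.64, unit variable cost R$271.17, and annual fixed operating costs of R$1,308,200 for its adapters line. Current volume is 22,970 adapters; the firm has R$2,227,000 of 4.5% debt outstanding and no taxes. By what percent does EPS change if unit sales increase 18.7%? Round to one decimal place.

Contribution at this volume is 22,970 × R$98.47 = R$2,261,855.90.
Subtracting fixed costs: EBIT = R$2,261,855.90 − R$1,308,200 = R$953,655.90.
Interest = R$100,215.00, so EBIT − I = R$853,440.90.
DCL = total CM / (EBIT − I) = R$2,261,855.90 / R$853,440.90 = 2.6503.
%ΔEPS = DCL × %ΔSales = 2.6503 × +18.7% = +49.6%.

+49.6%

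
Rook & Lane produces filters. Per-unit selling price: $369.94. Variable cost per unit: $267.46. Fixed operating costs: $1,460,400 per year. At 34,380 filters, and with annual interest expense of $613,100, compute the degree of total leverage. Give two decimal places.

At 34,380 units, contribution = 34,380 × $102.48 = $3,523,262.40.
Subtracting fixed costs: EBIT = $3,523,262.40 − $1,460,400 = $2,062,862.40. Interest = $613,100.00.
DOL = $3,523,262.40 ÷ $2,062,862.40 = 1.7079; DFL = $2,062,862.40 ÷ $1,449,762.40 = 1.4229.
DCL = DOL × DFL = 1.7079 × 1.4229 = 2.4302.

2.43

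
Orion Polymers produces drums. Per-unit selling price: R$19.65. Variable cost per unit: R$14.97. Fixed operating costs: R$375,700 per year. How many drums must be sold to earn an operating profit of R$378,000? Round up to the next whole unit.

161,048 drums

Each unit contributes R$19.65 − R$14.97 = R$4.68.
Required volume = (fixed costs + target profit) ÷ CM = (R$375,700 + R$378,000) ÷ R$4.68 = 161,047.01, so 161,048 drums.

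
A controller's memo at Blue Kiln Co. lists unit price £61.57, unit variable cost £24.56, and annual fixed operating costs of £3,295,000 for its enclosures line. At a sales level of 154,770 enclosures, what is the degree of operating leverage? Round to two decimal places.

At 154,770 units, contribution = 154,770 × £37.01 = £5,728,037.70.
Subtracting fixed costs: EBIT = £5,728,037.70 − £3,295,000 = £2,433,037.70.
DOL = contribution ÷ EBIT = £5,728,037.70 ÷ £2,433,037.70 = 2.3543.

2.35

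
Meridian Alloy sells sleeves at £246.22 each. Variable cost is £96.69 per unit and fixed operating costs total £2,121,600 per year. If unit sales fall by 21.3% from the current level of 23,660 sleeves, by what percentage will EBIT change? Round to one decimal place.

Contribution at this volume is 23,660 × £149.53 = £3,537,879.80.
Operating income = contribution − fixed costs = £3,537,879.80 − £2,121,600 = £1,416,279.80.
DOL = contribution ÷ EBIT = £3,537,879.80 ÷ £1,416,279.80 = 2.4980.
%ΔEBIT = DOL × %ΔSales = 2.4980 × -21.3% = -53.2%.

-53.2%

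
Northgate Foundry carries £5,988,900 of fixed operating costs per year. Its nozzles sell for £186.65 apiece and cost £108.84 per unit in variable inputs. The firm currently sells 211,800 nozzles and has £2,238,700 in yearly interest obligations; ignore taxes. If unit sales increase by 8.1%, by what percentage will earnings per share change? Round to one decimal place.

Contribution at this volume is 211,800 × £77.81 = £16,480,158.00.
EBIT = £16,480,158.00 − £5,988,900 = £10,491,258.00.
After interest of £2,238,700.00, pre-tax earnings = £8,252,558.00.
DCL = total CM / (EBIT − I) = £16,480,158.00 / £8,252,558.00 = 1.9970.
%ΔEPS = DCL × %ΔSales = 1.9970 × +8.1% = +16.2%.

+16.2%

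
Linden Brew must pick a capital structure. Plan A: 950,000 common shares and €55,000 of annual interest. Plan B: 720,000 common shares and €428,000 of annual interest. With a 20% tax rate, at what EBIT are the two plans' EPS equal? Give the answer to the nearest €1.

At indifference, (EBIT − 55,000)(1 − t)/950,000 = (EBIT − 428,000)(1 − t)/720,000.
The (1 − t) factor cancels: (EBIT − 55,000) × 720,000 = (EBIT − 428,000) × 950,000.
EBIT × (950,000 − 720,000) = 428,000 × 950,000 − 55,000 × 720,000 = 367,000,000,000, so EBIT = 367,000,000,000 ÷ 230,000 = 1,595,652.17.

€1,595,652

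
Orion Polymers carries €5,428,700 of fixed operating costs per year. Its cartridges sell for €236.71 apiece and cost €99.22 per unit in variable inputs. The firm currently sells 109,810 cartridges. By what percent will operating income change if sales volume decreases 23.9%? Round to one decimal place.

-37.3%

At 109,810 units, contribution = 109,810 × €137.49 = €15,097,776.90.
Subtracting fixed costs: EBIT = €15,097,776.90 − €5,428,700 = €9,669,076.90.
DOL = contribution ÷ EBIT = €15,097,776.90 ÷ €9,669,076.90 = 1.5614.
So EBIT moves 1.5614 × (-23.9%) = -37.3%.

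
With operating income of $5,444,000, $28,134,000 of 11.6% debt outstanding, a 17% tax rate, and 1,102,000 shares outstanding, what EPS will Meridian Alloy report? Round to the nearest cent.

Pre-tax income = $5,444,000 − $3,263,544.00 = $2,180,456.00.
Net income = $2,180,456.00 × (1 − 0.17) = $1,809,778.48.
EPS = $1,809,778.48 ÷ 1,102,000 = $1.64.

$1.64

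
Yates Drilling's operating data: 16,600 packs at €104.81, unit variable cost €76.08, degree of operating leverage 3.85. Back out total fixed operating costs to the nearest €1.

€353,043

At 16,600 units, contribution = 16,600 × €28.73 = €476,918.00.
Since DOL = CM ÷ EBIT, EBIT = €476,918.00 ÷ 3.85 = €123,874.81.
Fixed costs = CM − EBIT = €476,918.00 − €123,874.81 = €353,043.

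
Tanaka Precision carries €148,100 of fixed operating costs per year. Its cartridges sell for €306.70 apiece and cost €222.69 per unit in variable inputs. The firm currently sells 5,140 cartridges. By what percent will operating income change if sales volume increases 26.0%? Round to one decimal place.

+39.6%

At 5,140 units, contribution = 5,140 × €84.01 = €431,811.40.
Subtracting fixed costs: EBIT = €431,811.40 − €148,100 = €283,711.40.
DOL = contribution ÷ EBIT = €431,811.40 ÷ €283,711.40 = 1.5220.
So EBIT moves 1.5220 × (+26.0%) = +39.6%.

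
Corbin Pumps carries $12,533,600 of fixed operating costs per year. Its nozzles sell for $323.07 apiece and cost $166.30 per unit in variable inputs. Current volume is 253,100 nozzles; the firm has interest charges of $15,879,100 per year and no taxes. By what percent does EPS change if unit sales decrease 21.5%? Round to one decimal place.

-75.7%

Total contribution margin = 253,100 × $156.77 = $39,678,487.00.
Operating income = contribution − fixed costs = $39,678,487.00 − $12,533,600 = $27,144,887.00.
After interest of $15,879,100.00, pre-tax earnings = $11,265,787.00.
Degree of combined leverage = contribution ÷ (EBIT − I) = $39,678,487.00 ÷ $11,265,787.00 = 3.5220.
EPS therefore changes by 3.5220 × (-21.5%) = -75.7%.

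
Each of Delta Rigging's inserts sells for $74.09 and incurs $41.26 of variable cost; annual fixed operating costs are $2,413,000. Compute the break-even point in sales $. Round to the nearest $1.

$5,445,604

CM per unit = $74.09 − $41.26 = $32.83; CM ratio = $32.83 / $74.09 = 0.4431.
Break-even sales = FC ÷ CM ratio = $2,413,000 × $74.09 / $32.83 = $5,445,604.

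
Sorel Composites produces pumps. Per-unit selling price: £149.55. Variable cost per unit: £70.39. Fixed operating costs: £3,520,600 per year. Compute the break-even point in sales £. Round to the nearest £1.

£6,651,159

CM per unit = £149.55 − £70.39 = £79.16; CM ratio = £79.16 / £149.55 = 0.5293.
Break-even sales = FC ÷ CM ratio = £3,520,600 × £149.55 / £79.16 = £6,651,159.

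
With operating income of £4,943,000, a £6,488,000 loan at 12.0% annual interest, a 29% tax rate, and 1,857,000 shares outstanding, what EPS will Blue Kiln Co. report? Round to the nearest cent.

£1.59

Pre-tax income = £4,943,000 − £778,560.00 = £4,164,440.00.
Net income = £4,164,440.00 × (1 − 0.29) = £2,956,752.40.
EPS = £2,956,752.40 ÷ 1,857,000 = £1.59.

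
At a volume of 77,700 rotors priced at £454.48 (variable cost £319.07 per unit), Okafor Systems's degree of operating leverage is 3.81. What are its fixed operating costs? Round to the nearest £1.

Total contribution margin = 77,700 × £135.41 = £10,521,357.00.
Since DOL = CM ÷ EBIT, EBIT = £10,521,357.00 ÷ 3.81 = £2,761,511.02.
Fixed costs = CM − EBIT = £10,521,357.00 − £2,761,511.02 = £7,759,846.

£7,759,846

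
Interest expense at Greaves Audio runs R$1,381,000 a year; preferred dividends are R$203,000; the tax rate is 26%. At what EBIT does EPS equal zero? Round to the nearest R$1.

Preferred dividends are paid after tax, so their pre-tax equivalent is R$203,000 ÷ (1 − 0.26) = R$274,324.32.
EPS = 0 when EBIT covers interest plus the pre-tax preferred burden: R$1,381,000 + R$274,324.32 = R$1,655,324.32.

R$1,655,324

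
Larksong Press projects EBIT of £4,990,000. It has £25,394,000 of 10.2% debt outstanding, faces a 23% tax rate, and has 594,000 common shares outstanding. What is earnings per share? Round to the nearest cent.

Interest = £2,590,188.00, so EBT = £4,990,000 − £2,590,188.00 = £2,399,812.00.
After tax at 23%: net income = £2,399,812.00 × 0.77 = £1,847,855.24.
EPS = £1,847,855.24 ÷ 594,000 = £3.11.

£3.11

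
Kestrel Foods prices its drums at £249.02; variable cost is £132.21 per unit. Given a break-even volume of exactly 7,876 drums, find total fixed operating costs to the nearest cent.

Unit CM = price − variable cost = £249.02 − £132.21 = £116.81.
Since BE = FC / CM, FC = 7,876 × £116.81 = £919,995.56.

£919,995.56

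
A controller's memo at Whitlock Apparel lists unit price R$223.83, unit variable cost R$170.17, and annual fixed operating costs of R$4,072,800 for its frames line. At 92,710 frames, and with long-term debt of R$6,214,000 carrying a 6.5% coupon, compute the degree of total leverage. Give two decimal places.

9.99

At 92,710 units, contribution = 92,710 × R$53.66 = R$4,974,818.60.
Subtracting fixed costs: EBIT = R$4,974,818.60 − R$4,072,800 = R$902,018.60. Interest = R$403,910.00.
DOL = R$4,974,818.60 ÷ R$902,018.60 = 5.5152; DFL = R$902,018.60 ÷ R$498,108.60 = 1.8109.
DCL = DOL × DFL = 5.5152 × 1.8109 = 9.9875.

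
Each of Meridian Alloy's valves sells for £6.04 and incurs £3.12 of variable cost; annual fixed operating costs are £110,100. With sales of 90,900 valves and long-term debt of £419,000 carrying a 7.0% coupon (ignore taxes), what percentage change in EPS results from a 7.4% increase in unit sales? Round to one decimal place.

At 90,900 units, contribution = 90,900 × £2.92 = £265,428.00.
Operating income = contribution − fixed costs = £265,428.00 − £110,100 = £155,328.00.
Interest = £29,330.00, so EBIT − I = £125,998.00.
DCL = total CM / (EBIT − I) = £265,428.00 / £125,998.00 = 2.1066.
EPS therefore changes by 2.1066 × (+7.4%) = +15.6%.

+15.6%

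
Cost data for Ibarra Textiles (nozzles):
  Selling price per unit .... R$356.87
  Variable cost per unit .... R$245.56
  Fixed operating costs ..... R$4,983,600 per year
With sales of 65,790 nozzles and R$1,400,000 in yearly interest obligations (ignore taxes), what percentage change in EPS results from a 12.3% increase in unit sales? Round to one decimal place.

Contribution at this volume is 65,790 × R$111.31 = R$7,323,084.90.
Operating income = contribution − fixed costs = R$7,323,084.90 − R$4,983,600 = R$2,339,484.90.
After interest of R$1,400,000.00, pre-tax earnings = R$939,484.90.
Degree of combined leverage = contribution ÷ (EBIT − I) = R$7,323,084.90 ÷ R$939,484.90 = 7.7948.
EPS therefore changes by 7.7948 × (+12.3%) = +95.9%.

+95.9%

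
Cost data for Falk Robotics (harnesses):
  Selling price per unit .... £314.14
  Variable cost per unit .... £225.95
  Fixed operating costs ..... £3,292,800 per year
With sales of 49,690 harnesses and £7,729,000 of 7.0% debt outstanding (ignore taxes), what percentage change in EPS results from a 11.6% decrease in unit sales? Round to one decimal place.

Total contribution margin = 49,690 × £88.19 = £4,382,161.10.
Subtracting fixed costs: EBIT = £4,382,161.10 − £3,292,800 = £1,089,361.10.
Interest = £541,030.00, so EBIT − I = £548,331.10.
Degree of combined leverage = contribution ÷ (EBIT − I) = £4,382,161.10 ÷ £548,331.10 = 7.9918.
%ΔEPS = DCL × %ΔSales = 7.9918 × -11.6% = -92.7%.

-92.7%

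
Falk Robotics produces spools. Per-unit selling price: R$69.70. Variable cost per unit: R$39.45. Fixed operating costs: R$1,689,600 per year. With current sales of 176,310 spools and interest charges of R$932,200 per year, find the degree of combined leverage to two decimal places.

1.97

At 176,310 units, contribution = 176,310 × R$30.25 = R$5,333,377.50.
Subtracting fixed costs: EBIT = R$5,333,377.50 − R$1,689,600 = R$3,643,777.50. Interest = R$932,200.00, so EBIT − I = R$2,711,577.50.
DCL = contribution ÷ (EBIT − I) = R$5,333,377.50 ÷ R$2,711,577.50 = 1.9669.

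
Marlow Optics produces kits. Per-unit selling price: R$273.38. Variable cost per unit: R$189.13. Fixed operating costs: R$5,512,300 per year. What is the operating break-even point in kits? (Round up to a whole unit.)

Each unit contributes R$273.38 − R$189.13 = R$84.25.
Break-even Q = R$5,512,300 / R$84.25 = 65,427.89 → 65,428 kits.

65,428 kits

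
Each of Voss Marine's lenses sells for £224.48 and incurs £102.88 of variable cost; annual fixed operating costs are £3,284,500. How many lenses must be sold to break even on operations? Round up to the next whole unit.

27,011 lenses

Unit CM = price − variable cost = £224.48 − £102.88 = £121.60.
Break-even Q = £3,284,500 / £121.60 = 27,010.69 → 27,011 lenses.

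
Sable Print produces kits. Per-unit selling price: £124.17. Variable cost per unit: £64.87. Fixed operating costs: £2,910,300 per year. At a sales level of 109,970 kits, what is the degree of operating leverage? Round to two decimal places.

Contribution at this volume is 109,970 × £59.30 = £6,521,221.00.
Subtracting fixed costs: EBIT = £6,521,221.00 − £2,910,300 = £3,610,921.00.
Degree of operating leverage = £6,521,221.00 / £3,610,921.00 = 1.8060.

1.81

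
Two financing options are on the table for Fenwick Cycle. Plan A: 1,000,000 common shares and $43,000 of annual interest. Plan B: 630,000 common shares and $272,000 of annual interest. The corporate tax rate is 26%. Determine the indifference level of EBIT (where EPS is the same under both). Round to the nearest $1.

$661,919

At indifference, (EBIT − 43,000)(1 − t)/1,000,000 = (EBIT − 272,000)(1 − t)/630,000.
Cancelling (1 − t) and cross-multiplying: 630,000·(EBIT − 43,000) = 1,000,000·(EBIT − 272,000).
Solving, EBIT = (272,000·1,000,000 − 43,000·630,000) / (1,000,000 − 630,000) = 244,910,000,000 / 370,000 = 661,918.92.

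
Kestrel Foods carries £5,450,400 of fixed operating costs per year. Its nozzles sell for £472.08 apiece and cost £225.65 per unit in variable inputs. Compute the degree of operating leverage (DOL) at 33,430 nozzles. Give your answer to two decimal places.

2.96

At 33,430 units, contribution = 33,430 × £246.43 = £8,238,154.90.
Operating income = contribution − fixed costs = £8,238,154.90 − £5,450,400 = £2,787,754.90.
So DOL = total CM / EBIT = £8,238,154.90 / £2,787,754.90 = 2.9551.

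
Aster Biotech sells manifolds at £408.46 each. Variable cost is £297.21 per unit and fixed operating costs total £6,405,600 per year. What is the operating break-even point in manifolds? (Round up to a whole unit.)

57,579 manifolds

Unit CM = price − variable cost = £408.46 − £297.21 = £111.25.
Break-even volume = fixed costs ÷ CM per unit = £6,405,600 ÷ £111.25 = 57,578.43, so 57,579 manifolds.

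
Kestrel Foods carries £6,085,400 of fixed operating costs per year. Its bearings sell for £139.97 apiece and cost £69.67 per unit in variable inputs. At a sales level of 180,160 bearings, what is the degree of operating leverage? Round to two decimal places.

1.92

Contribution at this volume is 180,160 × £70.30 = £12,665,248.00.
Operating income = contribution − fixed costs = £12,665,248.00 − £6,085,400 = £6,579,848.00.
Degree of operating leverage = £12,665,248.00 / £6,579,848.00 = 1.9249.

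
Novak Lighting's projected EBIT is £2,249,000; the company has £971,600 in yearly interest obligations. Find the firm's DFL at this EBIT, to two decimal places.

Annual interest charges come to £971,600.00.
Degree of financial leverage = EBIT / (EBIT − interest) = £2,249,000 / £1,277,400.00 = 1.7606.

1.76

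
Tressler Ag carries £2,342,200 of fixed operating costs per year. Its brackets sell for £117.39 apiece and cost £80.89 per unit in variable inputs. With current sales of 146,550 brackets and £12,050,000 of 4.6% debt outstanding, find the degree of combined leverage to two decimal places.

2.18

At 146,550 units, contribution = 146,550 × £36.50 = £5,349,075.00.
EBIT = £5,349,075.00 − £2,342,200 = £3,006,875.00. Interest = £554,300.00.
DOL = £5,349,075.00 ÷ £3,006,875.00 = 1.7789; DFL = £3,006,875.00 ÷ £2,452,575.00 = 1.2260.
Combined leverage = 1.7789 × 1.2260 = 2.1809.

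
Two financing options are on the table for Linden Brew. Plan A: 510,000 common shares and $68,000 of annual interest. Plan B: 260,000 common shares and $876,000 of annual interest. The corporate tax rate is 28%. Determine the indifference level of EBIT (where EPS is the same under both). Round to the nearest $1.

$1,716,320

At indifference, (EBIT − 68,000)(1 − t)/510,000 = (EBIT − 876,000)(1 − t)/260,000.
Cancelling (1 − t) and cross-multiplying: 260,000·(EBIT − 68,000) = 510,000·(EBIT − 876,000).
Solving, EBIT = (876,000·510,000 − 68,000·260,000) / (510,000 − 260,000) = 429,080,000,000 / 250,000 = 1,716,320.00.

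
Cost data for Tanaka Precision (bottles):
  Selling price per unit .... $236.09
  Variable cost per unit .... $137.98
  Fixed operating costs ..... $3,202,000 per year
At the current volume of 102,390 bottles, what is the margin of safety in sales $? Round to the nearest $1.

Contribution margin per unit = $236.09 − $137.98 = $98.11. Break-even units = $3,202,000 ÷ $98.11 = 32,636.84; break-even revenue = 32,636.84 × $236.09 = $7,705,230.66.
Actual sales revenue = 102,390 × $236.09 = $24,173,255.10.
Margin of safety = $24,173,255.10 − $7,705,230.66 = $16,468,024.

$16,468,024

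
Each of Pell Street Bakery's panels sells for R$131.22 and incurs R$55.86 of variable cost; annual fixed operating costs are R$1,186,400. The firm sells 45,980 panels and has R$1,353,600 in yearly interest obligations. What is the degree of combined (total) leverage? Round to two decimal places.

Total contribution margin = 45,980 × R$75.36 = R$3,465,052.80.
Operating income = contribution − fixed costs = R$3,465,052.80 − R$1,186,400 = R$2,278,652.80. Interest = R$1,353,600.00.
DOL = R$3,465,052.80 ÷ R$2,278,652.80 = 1.5207; DFL = R$2,278,652.80 ÷ R$925,052.80 = 2.4633.
Combined leverage = 1.5207 × 2.4633 = 3.7459.

3.75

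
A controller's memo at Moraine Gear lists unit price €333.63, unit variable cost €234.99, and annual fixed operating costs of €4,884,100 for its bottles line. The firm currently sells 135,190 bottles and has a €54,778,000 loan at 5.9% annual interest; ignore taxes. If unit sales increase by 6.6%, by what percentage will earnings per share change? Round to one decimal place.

Contribution at this volume is 135,190 × €98.64 = €13,335,141.60.
EBIT = €13,335,141.60 − €4,884,100 = €8,451,041.60.
Interest = €3,231,902.00, so EBIT − I = €5,219,139.60.
DCL = total CM / (EBIT − I) = €13,335,141.60 / €5,219,139.60 = 2.5550.
EPS therefore changes by 2.5550 × (+6.6%) = +16.9%.

+16.9%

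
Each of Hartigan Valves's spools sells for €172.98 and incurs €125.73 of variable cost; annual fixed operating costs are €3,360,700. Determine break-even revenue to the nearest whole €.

€12,303,363

Contribution margin per unit = €172.98 − €125.73 = €47.25, a CM ratio of €47.25 ÷ €172.98 = 0.2732.
Break-even sales = FC ÷ CM ratio = €3,360,700 × €172.98 / €47.25 = €12,303,363.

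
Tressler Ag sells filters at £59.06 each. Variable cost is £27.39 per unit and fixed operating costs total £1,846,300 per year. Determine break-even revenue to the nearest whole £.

Contribution margin per unit = £59.06 − £27.39 = £31.67, a CM ratio of £31.67 ÷ £59.06 = 0.5362.
Break-even revenue = fixed costs × price ÷ CM = £1,846,300 × £59.06 ÷ £31.67 = £3,443,084.

£3,443,084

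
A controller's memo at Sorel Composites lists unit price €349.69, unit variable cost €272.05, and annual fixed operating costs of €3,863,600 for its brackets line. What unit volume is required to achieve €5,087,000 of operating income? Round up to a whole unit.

115,284 brackets

Each unit contributes €349.69 − €272.05 = €77.64.
Units = (FC + target) / CM = (€3,863,600 + €5,087,000) / €77.64 = 115,283.36, so 115,284 brackets.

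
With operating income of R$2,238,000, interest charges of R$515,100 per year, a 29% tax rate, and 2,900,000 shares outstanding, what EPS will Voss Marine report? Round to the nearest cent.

Interest = R$515,100.00, so EBT = R$2,238,000 − R$515,100.00 = R$1,722,900.00.
Net income = R$1,722,900.00 × (1 − 0.29) = R$1,223,259.00.
Per share: R$1,223,259.00 / 2,900,000 shares = R$0.42.

R$0.42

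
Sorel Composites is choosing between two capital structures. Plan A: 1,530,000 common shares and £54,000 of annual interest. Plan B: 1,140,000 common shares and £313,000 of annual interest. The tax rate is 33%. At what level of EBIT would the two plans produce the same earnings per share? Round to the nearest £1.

£1,070,077

At indifference, (EBIT − 54,000)(1 − t)/1,530,000 = (EBIT − 313,000)(1 − t)/1,140,000.
Cancelling (1 − t) and cross-multiplying: 1,140,000·(EBIT − 54,000) = 1,530,000·(EBIT − 313,000).
Solving, EBIT = (313,000·1,530,000 − 54,000·1,140,000) / (1,530,000 − 1,140,000) = 417,330,000,000 / 390,000 = 1,070,076.92.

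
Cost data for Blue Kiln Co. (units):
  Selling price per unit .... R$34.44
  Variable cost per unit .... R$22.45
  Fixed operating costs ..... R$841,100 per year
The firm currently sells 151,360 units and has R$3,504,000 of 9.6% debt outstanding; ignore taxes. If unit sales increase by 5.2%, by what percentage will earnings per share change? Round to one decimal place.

At 151,360 units, contribution = 151,360 × R$11.99 = R$1,814,806.40.
Operating income = contribution − fixed costs = R$1,814,806.40 − R$841,100 = R$973,706.40.
After interest of R$336,384.00, pre-tax earnings = R$637,322.40.
Degree of combined leverage = contribution ÷ (EBIT − I) = R$1,814,806.40 ÷ R$637,322.40 = 2.8475.
EPS therefore changes by 2.8475 × (+5.2%) = +14.8%.

+14.8%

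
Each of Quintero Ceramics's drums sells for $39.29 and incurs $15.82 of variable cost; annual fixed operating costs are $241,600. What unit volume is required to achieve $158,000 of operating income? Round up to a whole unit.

Unit CM = price − variable cost = $39.29 − $15.82 = $23.47.
Units = (FC + target) / CM = ($241,600 + $158,000) / $23.47 = 17,025.99, so 17,026 drums.

17,026 drums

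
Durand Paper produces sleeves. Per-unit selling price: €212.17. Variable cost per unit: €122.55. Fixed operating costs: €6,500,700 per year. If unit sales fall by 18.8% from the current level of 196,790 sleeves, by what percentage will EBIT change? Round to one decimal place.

Total contribution margin = 196,790 × €89.62 = €17,636,319.80.
Operating income = contribution − fixed costs = €17,636,319.80 − €6,500,700 = €11,135,619.80.
DOL = contribution ÷ EBIT = €17,636,319.80 ÷ €11,135,619.80 = 1.5838.
So EBIT moves 1.5838 × (-18.8%) = -29.8%.

-29.8%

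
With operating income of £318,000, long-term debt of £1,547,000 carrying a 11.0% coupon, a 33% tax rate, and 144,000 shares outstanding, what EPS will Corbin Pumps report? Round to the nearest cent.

£0.69

Interest = £170,170.00, so EBT = £318,000 − £170,170.00 = £147,830.00.
After tax at 33%: net income = £147,830.00 × 0.67 = £99,046.10.
Per share: £99,046.10 / 144,000 shares = £0.69.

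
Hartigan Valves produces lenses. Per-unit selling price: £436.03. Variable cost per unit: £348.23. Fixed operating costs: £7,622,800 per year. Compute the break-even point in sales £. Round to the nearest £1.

£37,856,144

Contribution margin per unit = £436.03 − £348.23 = £87.80, a CM ratio of £87.80 ÷ £436.03 = 0.2014.
Break-even revenue = fixed costs × price ÷ CM = £7,622,800 × £436.03 ÷ £87.80 = £37,856,144.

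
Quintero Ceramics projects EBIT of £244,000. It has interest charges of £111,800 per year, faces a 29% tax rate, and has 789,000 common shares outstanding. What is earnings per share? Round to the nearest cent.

Interest = £111,800.00, so EBT = £244,000 − £111,800.00 = £132,200.00.
After tax at 29%: net income = £132,200.00 × 0.71 = £93,862.00.
Per share: £93,862.00 / 789,000 shares = £0.12.

£0.12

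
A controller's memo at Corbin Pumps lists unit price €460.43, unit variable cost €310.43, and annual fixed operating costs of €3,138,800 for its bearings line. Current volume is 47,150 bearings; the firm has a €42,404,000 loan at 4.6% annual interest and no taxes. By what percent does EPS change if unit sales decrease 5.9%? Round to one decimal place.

Total contribution margin = 47,150 × €150.00 = €7,072,500.00.
Subtracting fixed costs: EBIT = €7,072,500.00 − €3,138,800 = €3,933,700.00.
Interest = €1,950,584.00, so EBIT − I = €1,983,116.00.
Degree of combined leverage = contribution ÷ (EBIT − I) = €7,072,500.00 ÷ €1,983,116.00 = 3.5664.
%ΔEPS = DCL × %ΔSales = 3.5664 × -5.9% = -21.0%.

-21.0%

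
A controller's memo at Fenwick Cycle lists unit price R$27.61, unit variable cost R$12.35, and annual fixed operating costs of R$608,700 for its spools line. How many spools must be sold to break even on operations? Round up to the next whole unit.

39,889 spools

Unit CM = price − variable cost = R$27.61 − R$12.35 = R$15.26.
Break-even Q = R$608,700 / R$15.26 = 39,888.60 → 39,889 spools.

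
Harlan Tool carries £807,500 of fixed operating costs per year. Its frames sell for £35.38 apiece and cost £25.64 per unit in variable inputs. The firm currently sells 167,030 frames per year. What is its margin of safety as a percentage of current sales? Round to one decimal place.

Each unit contributes £35.38 − £25.64 = £9.74. Break-even units = £807,500 ÷ £9.74 = 82,905.54; break-even revenue = 82,905.54 × £35.38 = £2,933,198.15.
Current sales = 167,030 × £35.38 = £5,909,521.40.
Margin of safety = (£5,909,521.40 − £2,933,198.15) ÷ £5,909,521.40 = 50.4%.

50.4%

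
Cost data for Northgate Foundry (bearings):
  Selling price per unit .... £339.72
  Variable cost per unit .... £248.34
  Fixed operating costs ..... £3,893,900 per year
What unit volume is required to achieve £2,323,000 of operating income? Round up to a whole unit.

68,034 bearings

Contribution margin per unit = £339.72 − £248.34 = £91.38.
Required volume = (fixed costs + target profit) ÷ CM = (£3,893,900 + £2,323,000) ÷ £91.38 = 68,033.49, so 68,034 bearings.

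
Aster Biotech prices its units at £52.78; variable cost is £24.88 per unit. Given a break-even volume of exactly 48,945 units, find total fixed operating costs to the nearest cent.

£1,365,565.50

Contribution margin per unit = £52.78 − £24.88 = £27.90.
Since BE = FC / CM, FC = 48,945 × £27.90 = £1,365,565.50.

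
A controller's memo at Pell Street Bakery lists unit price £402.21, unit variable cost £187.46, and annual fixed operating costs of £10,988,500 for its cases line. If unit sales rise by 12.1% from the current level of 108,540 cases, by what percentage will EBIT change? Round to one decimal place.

+22.9%

Total contribution margin = 108,540 × £214.75 = £23,308,965.00.
EBIT = £23,308,965.00 − £10,988,500 = £12,320,465.00.
DOL = contribution ÷ EBIT = £23,308,965.00 ÷ £12,320,465.00 = 1.8919.
So EBIT moves 1.8919 × (+12.1%) = +22.9%.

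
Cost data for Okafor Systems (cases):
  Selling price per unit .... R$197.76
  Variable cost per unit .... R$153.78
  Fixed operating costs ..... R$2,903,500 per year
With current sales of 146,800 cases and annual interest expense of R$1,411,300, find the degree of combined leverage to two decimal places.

Contribution at this volume is 146,800 × R$43.98 = R$6,456,264.00.
EBIT = R$6,456,264.00 − R$2,903,500 = R$3,552,764.00. Interest = R$1,411,300.00, so EBIT − I = R$2,141,464.00.
Degree of total leverage = total CM / (EBIT − interest) = R$6,456,264.00 / R$2,141,464.00 = 3.0149.

3.01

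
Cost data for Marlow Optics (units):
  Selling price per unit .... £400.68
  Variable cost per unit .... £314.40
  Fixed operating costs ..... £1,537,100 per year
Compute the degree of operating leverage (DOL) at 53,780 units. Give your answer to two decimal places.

1.50

Contribution at this volume is 53,780 × £86.28 = £4,640,138.40.
Subtracting fixed costs: EBIT = £4,640,138.40 − £1,537,100 = £3,103,038.40.
DOL = contribution ÷ EBIT = £4,640,138.40 ÷ £3,103,038.40 = 1.4954.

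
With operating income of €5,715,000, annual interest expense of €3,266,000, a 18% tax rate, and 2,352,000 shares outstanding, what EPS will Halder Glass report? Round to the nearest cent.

€0.85

Pre-tax income = €5,715,000 − €3,266,000.00 = €2,449,000.00.
After tax at 18%: net income = €2,449,000.00 × 0.82 = €2,008,180.00.
EPS = €2,008,180.00 ÷ 2,352,000 = €0.85.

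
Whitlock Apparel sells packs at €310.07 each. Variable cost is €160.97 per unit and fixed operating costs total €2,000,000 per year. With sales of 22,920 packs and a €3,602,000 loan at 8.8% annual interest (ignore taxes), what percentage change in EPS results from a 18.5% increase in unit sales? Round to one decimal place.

+57.5%

At 22,920 units, contribution = 22,920 × €149.10 = €3,417,372.00.
Operating income = contribution − fixed costs = €3,417,372.00 − €2,000,000 = €1,417,372.00.
Interest = €316,976.00, so EBIT − I = €1,100,396.00.
Degree of combined leverage = contribution ÷ (EBIT − I) = €3,417,372.00 ÷ €1,100,396.00 = 3.1056.
EPS therefore changes by 3.1056 × (+18.5%) = +57.5%.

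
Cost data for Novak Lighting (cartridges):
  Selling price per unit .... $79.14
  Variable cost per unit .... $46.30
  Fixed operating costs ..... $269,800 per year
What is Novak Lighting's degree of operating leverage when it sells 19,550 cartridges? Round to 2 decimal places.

Total contribution margin = 19,550 × $32.84 = $642,022.00.
Operating income = contribution − fixed costs = $642,022.00 − $269,800 = $372,222.00.
So DOL = total CM / EBIT = $642,022.00 / $372,222.00 = 1.7248.

1.72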